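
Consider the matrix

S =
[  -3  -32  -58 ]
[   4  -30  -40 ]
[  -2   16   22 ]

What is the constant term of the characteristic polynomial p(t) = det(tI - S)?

p(0) = det(0·I − S) = det(−S) = (−1)^3·det(S).
det(S) = 84, so p(0) = -84.

-84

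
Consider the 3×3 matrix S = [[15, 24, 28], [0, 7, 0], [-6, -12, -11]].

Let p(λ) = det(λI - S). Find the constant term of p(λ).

p(λ) = λ^3 - 11λ^2 + 31λ - 21.
The constant term is -21.

-21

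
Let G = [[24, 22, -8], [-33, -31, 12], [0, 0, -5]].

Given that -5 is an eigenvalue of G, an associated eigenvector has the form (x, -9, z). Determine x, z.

6, -3

We need (G + 5I)v = 0.
G + 5I = [[29, 22, -8], [-33, -26, 12], [0, 0, 0]].
Row 1: (29)·x + (22)·-9 + (-8)·z = 0
Row 2: (-33)·x + (-26)·-9 + (12)·z = 0
Row 3: (0)·x + (0)·-9 + (0)·z = 0
Solving gives x = 6, z = -3.
Check: G·(6, -9, -3) = (-30, 45, 15) = -5·(6, -9, -3).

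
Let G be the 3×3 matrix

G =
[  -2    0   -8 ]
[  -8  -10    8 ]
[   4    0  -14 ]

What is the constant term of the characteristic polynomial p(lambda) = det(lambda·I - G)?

p(0) = det(0·I − G) = det(−G) = (−1)^3·det(G).
det(G) = -600, so p(0) = 600.

600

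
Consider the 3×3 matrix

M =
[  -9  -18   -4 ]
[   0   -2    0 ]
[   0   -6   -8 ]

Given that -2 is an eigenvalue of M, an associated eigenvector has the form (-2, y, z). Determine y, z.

1, -1

We need (M + 2I)v = 0.
M + 2I = [[-7, -18, -4], [0, 0, 0], [0, -6, -6]].
Row 1: (-7)·-2 + (-18)·y + (-4)·z = 0
Row 2: (0)·-2 + (0)·y + (0)·z = 0
Row 3: (0)·-2 + (-6)·y + (-6)·z = 0
Solving gives y = 1, z = -1.
Check: M·(-2, 1, -1) = (4, -2, 2) = -2·(-2, 1, -1).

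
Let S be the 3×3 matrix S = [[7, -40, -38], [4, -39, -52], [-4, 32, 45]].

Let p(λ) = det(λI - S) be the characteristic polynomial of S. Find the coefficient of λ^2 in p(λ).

-13

The coefficient of λ^2 of det(λI - S) is −trace(S).
trace(S) = (7) + (-39) + (45) = 13, so the coefficient is -13.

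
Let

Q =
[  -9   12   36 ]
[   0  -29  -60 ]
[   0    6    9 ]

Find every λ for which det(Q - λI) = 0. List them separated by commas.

The characteristic polynomial is p(lambda) = det(lambda·I - Q).
Expanding the 3×3 determinant: p(lambda) = lambda^3 + 29·lambda^2 + 279·lambda + 891.
Try lambda = -9: p(-9) = 0, so -9 is a root.
Factor out (lambda + 9): p(lambda) = (lambda + 9)·(lambda^2 + 20·lambda + 99).
The quadratic factors as (lambda + 11)·(lambda + 9).
Eigenvalues: -11, -9, -9.

-11, -9, -9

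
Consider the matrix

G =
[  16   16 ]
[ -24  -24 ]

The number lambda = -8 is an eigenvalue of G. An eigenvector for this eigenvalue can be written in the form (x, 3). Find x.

-2

We need (G + 8I)v = 0.
G + 8I = [[24, 16], [-24, -16]].
Row 1: (24)·x + (16)·3 = 0
Row 2: (-24)·x + (-16)·3 = 0
Solving gives x = -2.
Check: G·(-2, 3) = (16, -24) = -8·(-2, 3).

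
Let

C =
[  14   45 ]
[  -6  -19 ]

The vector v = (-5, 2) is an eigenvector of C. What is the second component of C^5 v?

-2048

First find the eigenvalue: Cv = (20, -8) = -4·(-5, 2), so λ = -4.
Then C^5 v = λ^5·v = (-4)^5·(-5, 2) = -1024·(-5, 2) = (5120, -2048).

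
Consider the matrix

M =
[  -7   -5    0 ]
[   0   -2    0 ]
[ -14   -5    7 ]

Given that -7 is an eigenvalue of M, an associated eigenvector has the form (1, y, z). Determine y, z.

0, 1

We need (M + 7I)v = 0.
M + 7I = [[0, -5, 0], [0, 5, 0], [-14, -5, 14]].
Row 1: (0)·1 + (-5)·y + (0)·z = 0
Row 2: (0)·1 + (5)·y + (0)·z = 0
Row 3: (-14)·1 + (-5)·y + (14)·z = 0
Solving gives y = 0, z = 1.
Check: M·(1, 0, 1) = (-7, 0, -7) = -7·(1, 0, 1).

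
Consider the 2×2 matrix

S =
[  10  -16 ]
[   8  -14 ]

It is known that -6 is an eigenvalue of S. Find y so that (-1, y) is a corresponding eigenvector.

-1

We need (S + 6I)v = 0.
S + 6I = [[16, -16], [8, -8]].
Row 1: (16)·-1 + (-16)·y = 0
Row 2: (8)·-1 + (-8)·y = 0
Solving gives y = -1.
Check: S·(-1, -1) = (6, 6) = -6·(-1, -1).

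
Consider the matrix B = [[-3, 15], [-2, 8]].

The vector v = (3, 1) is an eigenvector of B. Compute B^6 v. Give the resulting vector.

(192, 64)

First find the eigenvalue: Bv = (6, 2) = 2·(3, 1), so λ = 2.
Then B^6 v = λ^6·v = 2^6·(3, 1) = 64·(3, 1) = (192, 64).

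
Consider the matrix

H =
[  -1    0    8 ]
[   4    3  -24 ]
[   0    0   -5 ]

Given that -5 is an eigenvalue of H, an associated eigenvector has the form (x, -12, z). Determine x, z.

We need (H + 5I)v = 0.
H + 5I = [[4, 0, 8], [4, 8, -24], [0, 0, 0]].
Row 1: (4)·x + (0)·-12 + (8)·z = 0
Row 2: (4)·x + (8)·-12 + (-24)·z = 0
Row 3: (0)·x + (0)·-12 + (0)·z = 0
Solving gives x = 6, z = -3.
Check: H·(6, -12, -3) = (-30, 60, 15) = -5·(6, -12, -3).

6, -3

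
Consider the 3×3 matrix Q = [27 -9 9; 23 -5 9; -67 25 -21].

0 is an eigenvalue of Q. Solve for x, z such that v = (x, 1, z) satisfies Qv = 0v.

1, -2

We need (Q)v = 0.
Q = [[27, -9, 9], [23, -5, 9], [-67, 25, -21]].
Row 1: (27)·x + (-9)·1 + (9)·z = 0
Row 2: (23)·x + (-5)·1 + (9)·z = 0
Row 3: (-67)·x + (25)·1 + (-21)·z = 0
Solving gives x = 1, z = -2.
Check: Q·(1, 1, -2) = (0, 0, 0) = 0·(1, 1, -2).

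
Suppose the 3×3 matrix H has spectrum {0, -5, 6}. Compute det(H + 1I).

-28

If H has eigenvalues 0, -5, 6, then H + 1I has eigenvalues 1, -4, 7.
det(H + 1I) = (1) · (-4) · (7) = -28.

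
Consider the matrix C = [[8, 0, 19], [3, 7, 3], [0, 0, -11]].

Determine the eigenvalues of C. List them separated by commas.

-11, 7, 8

The characteristic polynomial is p(μ) = det(μI - C).
Expanding along the first row, p(μ) = μ^3 - 4μ^2 - 109μ + 616.
Since p(7) = 0, μ = 7 is a root.
Dividing by (μ - 7) leaves μ^2 + 3μ - 88.
The quadratic factors as (μ + 11)·(μ - 8).
Eigenvalues: -11, 7, 8.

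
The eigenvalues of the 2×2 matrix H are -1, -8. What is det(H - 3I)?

If H has eigenvalues -1, -8, then H - 3I has eigenvalues -4, -11.
det(H - 3I) = (-4) · (-11) = 44.

44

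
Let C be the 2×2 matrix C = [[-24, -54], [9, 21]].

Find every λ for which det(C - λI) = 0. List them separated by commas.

det(C - rI) = (-24 - r)(21 - r) - (-54)·(9) = r^2 + 3r - 18.
This factors as (r + 6)·(r - 3) = 0.
Eigenvalues: -6, 3.

-6, 3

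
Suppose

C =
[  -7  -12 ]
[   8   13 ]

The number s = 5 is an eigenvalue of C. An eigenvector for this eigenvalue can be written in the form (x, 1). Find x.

We need (C - 5I)v = 0.
C - 5I = [[-12, -12], [8, 8]].
Row 1: (-12)·x + (-12)·1 = 0
Row 2: (8)·x + (8)·1 = 0
Solving gives x = -1.
Check: C·(-1, 1) = (-5, 5) = 5·(-1, 1).

-1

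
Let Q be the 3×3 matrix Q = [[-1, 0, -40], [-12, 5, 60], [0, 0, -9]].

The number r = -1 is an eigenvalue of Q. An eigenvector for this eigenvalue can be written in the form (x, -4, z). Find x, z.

We need (Q + 1I)v = 0.
Q + 1I = [[0, 0, -40], [-12, 6, 60], [0, 0, -8]].
Row 1: (0)·x + (0)·-4 + (-40)·z = 0
Row 2: (-12)·x + (6)·-4 + (60)·z = 0
Row 3: (0)·x + (0)·-4 + (-8)·z = 0
Solving gives x = -2, z = 0.
Check: Q·(-2, -4, 0) = (2, 4, 0) = -1·(-2, -4, 0).

-2, 0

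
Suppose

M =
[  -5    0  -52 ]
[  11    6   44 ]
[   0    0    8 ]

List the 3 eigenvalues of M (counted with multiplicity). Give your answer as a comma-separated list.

Compute the characteristic polynomial p(lambda) = det(lambda·I - M).
Expanding along the first row, p(lambda) = lambda^3 - 9·lambda^2 - 22·lambda + 240.
Since p(8) = 0, lambda = 8 is a root.
Factor out (lambda - 8): p(lambda) = (lambda - 8)·(lambda^2 - lambda - 30).
The quadratic factors as (lambda + 5)·(lambda - 6).
Eigenvalues: -5, 6, 8.

-5, 6, 8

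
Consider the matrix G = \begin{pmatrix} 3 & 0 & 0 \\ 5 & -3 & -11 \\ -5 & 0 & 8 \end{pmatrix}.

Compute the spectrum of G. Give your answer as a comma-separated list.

Set up det(rI - G) = 0.
Expanding along the first row, p(r) = r^3 - 8r^2 - 9r + 72.
Since p(-3) = 0, r = -3 is a root.
Factor out (r + 3): p(r) = (r + 3)·(r^2 - 11r + 24).
The quadratic factors as (r - 3)·(r - 8).
Eigenvalues: -3, 3, 8.

-3, 3, 8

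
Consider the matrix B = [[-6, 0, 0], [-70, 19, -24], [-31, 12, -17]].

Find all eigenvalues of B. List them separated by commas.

The characteristic polynomial is p(lambda) = det(lambda·I - B).
Cofactor expansion gives p(lambda) = lambda^3 + 4·lambda^2 - 47·lambda - 210.
Rational-root test: lambda = -5 gives p(-5) = 0.
Dividing by (lambda + 5) leaves lambda^2 - lambda - 42.
The quadratic factors as (lambda + 6)·(lambda - 7).
Eigenvalues: -6, -5, 7.

-6, -5, 7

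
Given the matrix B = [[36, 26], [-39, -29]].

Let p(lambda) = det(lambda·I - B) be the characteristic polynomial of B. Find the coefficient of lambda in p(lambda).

-7

The coefficient of lambda of det(lambda·I - B) is −trace(B).
trace(B) = (36) + (-29) = 7, so the coefficient is -7.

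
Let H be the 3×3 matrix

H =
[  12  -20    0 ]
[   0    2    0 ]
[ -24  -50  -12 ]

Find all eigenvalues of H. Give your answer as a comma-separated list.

The characteristic polynomial is p(μ) = det(μI - H).
Expanding along the first row, p(μ) = μ^3 - 2μ^2 - 144μ + 288.
Rational-root test: μ = 2 gives p(2) = 0.
Factor out (μ - 2): p(μ) = (μ - 2)·(μ^2 - 144).
The quadratic factors as (μ + 12)·(μ - 12).
Eigenvalues: -12, 2, 12.

-12, 2, 12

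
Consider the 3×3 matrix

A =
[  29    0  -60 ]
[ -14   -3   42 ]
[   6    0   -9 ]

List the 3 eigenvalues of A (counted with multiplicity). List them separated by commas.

Compute the characteristic polynomial p(λ) = det(λI - A).
Expanding along the first row, p(λ) = λ^3 - 17λ^2 + 39λ + 297.
Since p(-3) = 0, λ = -3 is a root.
Dividing by (λ + 3) leaves λ^2 - 20λ + 99.
The quadratic factors as (λ - 9)·(λ - 11).
Eigenvalues: -3, 9, 11.

-3, 9, 11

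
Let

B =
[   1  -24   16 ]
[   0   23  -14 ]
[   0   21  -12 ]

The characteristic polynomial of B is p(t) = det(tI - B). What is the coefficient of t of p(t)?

29

p(t) = t^3 - 12t^2 + 29t - 18.
The coefficient of t is 29.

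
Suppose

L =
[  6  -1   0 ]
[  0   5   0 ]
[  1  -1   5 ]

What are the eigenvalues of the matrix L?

5, 5, 6

Compute the characteristic polynomial p(lambda) = det(lambda·I - L).
Cofactor expansion gives p(lambda) = lambda^3 - 16·lambda^2 + 85·lambda - 150.
Rational-root test: lambda = 5 gives p(5) = 0.
Dividing by (lambda - 5) leaves lambda^2 - 11·lambda + 30.
The quadratic factors as (lambda - 5)·(lambda - 6).
Eigenvalues: 5, 5, 6.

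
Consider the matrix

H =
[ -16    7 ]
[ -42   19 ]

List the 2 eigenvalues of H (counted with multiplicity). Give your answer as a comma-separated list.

det(H - rI) = (-16 - r)(19 - r) - (7)·(-42) = r^2 - 3r - 10.
This factors as (r + 2)·(r - 5) = 0.
Eigenvalues: -2, 5.

-2, 5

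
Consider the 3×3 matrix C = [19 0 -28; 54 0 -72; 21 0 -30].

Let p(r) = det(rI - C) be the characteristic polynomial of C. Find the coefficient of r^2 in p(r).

11

The coefficient of r^2 of det(rI - C) is −trace(C).
trace(C) = (19) + (0) + (-30) = -11, so the coefficient is 11.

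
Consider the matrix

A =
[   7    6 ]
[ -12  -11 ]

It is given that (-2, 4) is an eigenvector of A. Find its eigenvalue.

Compute Av: A·(-2, 4) = (10, -20).
Since Av = λv, compare component 1: 10 = λ·-2, so λ = -5.

-5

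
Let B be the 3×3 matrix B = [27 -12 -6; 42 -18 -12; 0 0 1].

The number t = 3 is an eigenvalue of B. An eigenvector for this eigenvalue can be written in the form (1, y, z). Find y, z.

We need (B - 3I)v = 0.
B - 3I = [[24, -12, -6], [42, -21, -12], [0, 0, -2]].
Row 1: (24)·1 + (-12)·y + (-6)·z = 0
Row 2: (42)·1 + (-21)·y + (-12)·z = 0
Row 3: (0)·1 + (0)·y + (-2)·z = 0
Solving gives y = 2, z = 0.
Check: B·(1, 2, 0) = (3, 6, 0) = 3·(1, 2, 0).

2, 0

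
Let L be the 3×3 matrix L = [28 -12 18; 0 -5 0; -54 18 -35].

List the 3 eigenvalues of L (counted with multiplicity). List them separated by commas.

-8, -5, 1

The characteristic polynomial is p(λ) = det(λI - L).
Expanding along the first row, p(λ) = λ^3 + 12λ^2 + 27λ - 40.
Since p(-5) = 0, λ = -5 is a root.
Dividing by (λ + 5) leaves λ^2 + 7λ - 8.
The quadratic factors as (λ + 8)·(λ - 1).
Eigenvalues: -8, -5, 1.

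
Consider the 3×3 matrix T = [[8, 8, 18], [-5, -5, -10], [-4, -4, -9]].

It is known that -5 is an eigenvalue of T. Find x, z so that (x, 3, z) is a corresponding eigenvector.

-6, 3

We need (T + 5I)v = 0.
T + 5I = [[13, 8, 18], [-5, 0, -10], [-4, -4, -4]].
Row 1: (13)·x + (8)·3 + (18)·z = 0
Row 2: (-5)·x + (0)·3 + (-10)·z = 0
Row 3: (-4)·x + (-4)·3 + (-4)·z = 0
Solving gives x = -6, z = 3.
Check: T·(-6, 3, 3) = (30, -15, -15) = -5·(-6, 3, 3).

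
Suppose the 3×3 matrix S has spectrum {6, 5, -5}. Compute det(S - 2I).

-84

If S has eigenvalues 6, 5, -5, then S - 2I has eigenvalues 4, 3, -7.
det(S - 2I) = (4) · (3) · (-7) = -84.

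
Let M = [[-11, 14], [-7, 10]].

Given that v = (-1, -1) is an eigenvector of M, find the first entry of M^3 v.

-27

First find the eigenvalue: Mv = (-3, -3) = 3·(-1, -1), so λ = 3.
Then M^3 v = λ^3·v = 3^3·(-1, -1) = 27·(-1, -1) = (-27, -27).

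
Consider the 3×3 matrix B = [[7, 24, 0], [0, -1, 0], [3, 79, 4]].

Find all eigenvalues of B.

-1, 4, 7

Set up det(lambda·I - B) = 0.
Expanding the 3×3 determinant: p(lambda) = lambda^3 - 10·lambda^2 + 17·lambda + 28.
Rational-root test: lambda = -1 gives p(-1) = 0.
Dividing by (lambda + 1) leaves lambda^2 - 11·lambda + 28.
The quadratic factors as (lambda - 4)·(lambda - 7).
Eigenvalues: -1, 4, 7.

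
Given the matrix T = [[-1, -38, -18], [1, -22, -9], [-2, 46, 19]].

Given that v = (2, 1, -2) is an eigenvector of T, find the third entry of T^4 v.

-32

First find the eigenvalue: Tv = (-4, -2, 4) = -2·(2, 1, -2), so λ = -2.
Then T^4 v = λ^4·v = (-2)^4·(2, 1, -2) = 16·(2, 1, -2) = (32, 16, -32).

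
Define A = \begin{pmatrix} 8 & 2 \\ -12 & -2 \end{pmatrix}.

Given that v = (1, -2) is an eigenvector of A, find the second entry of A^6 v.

First find the eigenvalue: Av = (4, -8) = 4·(1, -2), so λ = 4.
Then A^6 v = λ^6·v = 4^6·(1, -2) = 4096·(1, -2) = (4096, -8192).

-8192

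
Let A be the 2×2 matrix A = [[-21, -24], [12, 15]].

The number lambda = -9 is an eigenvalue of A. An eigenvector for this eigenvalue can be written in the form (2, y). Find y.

-1

We need (A + 9I)v = 0.
A + 9I = [[-12, -24], [12, 24]].
Row 1: (-12)·2 + (-24)·y = 0
Row 2: (12)·2 + (24)·y = 0
Solving gives y = -1.
Check: A·(2, -1) = (-18, 9) = -9·(2, -1).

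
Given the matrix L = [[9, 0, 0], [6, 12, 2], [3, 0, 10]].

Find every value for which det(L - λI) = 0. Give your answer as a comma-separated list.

9, 10, 12

Compute the characteristic polynomial p(μ) = det(μI - L).
Cofactor expansion gives p(μ) = μ^3 - 31μ^2 + 318μ - 1080.
Since p(9) = 0, μ = 9 is a root.
Factor out (μ - 9): p(μ) = (μ - 9)·(μ^2 - 22μ + 120).
The quadratic factors as (μ - 10)·(μ - 12).
Eigenvalues: 9, 10, 12.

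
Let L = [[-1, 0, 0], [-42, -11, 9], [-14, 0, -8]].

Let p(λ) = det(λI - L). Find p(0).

p(0) = det(0·I − L) = det(−L) = (−1)^3·det(L).
det(L) = -88, so p(0) = 88.

88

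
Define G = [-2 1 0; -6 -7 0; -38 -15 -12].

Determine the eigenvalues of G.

-12, -5, -4

Compute the characteristic polynomial p(t) = det(tI - G).
Cofactor expansion gives p(t) = t^3 + 21t^2 + 128t + 240.
Try t = -4: p(-4) = 0, so -4 is a root.
Factor out (t + 4): p(t) = (t + 4)·(t^2 + 17t + 60).
The quadratic factors as (t + 12)·(t + 5).
Eigenvalues: -12, -5, -4.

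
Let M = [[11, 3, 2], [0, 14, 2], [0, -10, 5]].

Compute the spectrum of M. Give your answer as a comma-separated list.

9, 10, 11

The characteristic polynomial is p(lambda) = det(lambda·I - M).
Expanding the 3×3 determinant: p(lambda) = lambda^3 - 30·lambda^2 + 299·lambda - 990.
Try lambda = 9: p(9) = 0, so 9 is a root.
Dividing by (lambda - 9) leaves lambda^2 - 21·lambda + 110.
The quadratic factors as (lambda - 10)·(lambda - 11).
Eigenvalues: 9, 10, 11.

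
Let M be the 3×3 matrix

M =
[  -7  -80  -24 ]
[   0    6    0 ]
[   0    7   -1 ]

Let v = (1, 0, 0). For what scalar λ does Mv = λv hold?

Compute Mv: M·(1, 0, 0) = (-7, 0, 0).
Since Mv = λv, compare component 1: -7 = λ·1, so λ = -7.

-7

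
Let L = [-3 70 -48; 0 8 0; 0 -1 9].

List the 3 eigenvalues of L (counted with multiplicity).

-3, 8, 9

Compute the characteristic polynomial p(λ) = det(λI - L).
Cofactor expansion gives p(λ) = λ^3 - 14λ^2 + 21λ + 216.
Since p(-3) = 0, λ = -3 is a root.
Dividing by (λ + 3) leaves λ^2 - 17λ + 72.
The quadratic factors as (λ - 8)·(λ - 9).
Eigenvalues: -3, 8, 9.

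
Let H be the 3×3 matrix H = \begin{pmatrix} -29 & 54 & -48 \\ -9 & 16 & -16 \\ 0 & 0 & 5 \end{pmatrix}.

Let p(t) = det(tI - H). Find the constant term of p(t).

p(t) = t^3 + 8t^2 - 43t - 110.
The constant term is -110.

-110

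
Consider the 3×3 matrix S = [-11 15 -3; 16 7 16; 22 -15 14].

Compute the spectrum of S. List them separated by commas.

Set up det(μI - S) = 0.
Expanding along the first row, p(μ) = μ^3 - 10μ^2 - 67μ + 616.
Since p(7) = 0, μ = 7 is a root.
Factor out (μ - 7): p(μ) = (μ - 7)·(μ^2 - 3μ - 88).
The quadratic factors as (μ + 8)·(μ - 11).
Eigenvalues: -8, 7, 11.

-8, 7, 11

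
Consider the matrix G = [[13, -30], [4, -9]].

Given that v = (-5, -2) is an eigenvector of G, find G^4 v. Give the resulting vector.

(-5, -2)

First find the eigenvalue: Gv = (-5, -2) = 1·(-5, -2), so λ = 1.
Then G^4 v = λ^4·v = 1^4·(-5, -2) = 1·(-5, -2) = (-5, -2).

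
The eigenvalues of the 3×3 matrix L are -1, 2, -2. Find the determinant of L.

det(L) is the product of the eigenvalues: (-1) · (2) · (-2) = 4.

4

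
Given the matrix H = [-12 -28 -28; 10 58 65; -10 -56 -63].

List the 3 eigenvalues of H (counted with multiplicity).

-12, -7, 2

Set up det(λI - H) = 0.
Expanding the 3×3 determinant: p(λ) = λ^3 + 17λ^2 + 46λ - 168.
Since p(-7) = 0, λ = -7 is a root.
Dividing by (λ + 7) leaves λ^2 + 10λ - 24.
The quadratic factors as (λ + 12)·(λ - 2).
Eigenvalues: -12, -7, 2.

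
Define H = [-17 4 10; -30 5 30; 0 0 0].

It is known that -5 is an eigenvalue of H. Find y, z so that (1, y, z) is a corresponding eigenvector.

3, 0

We need (H + 5I)v = 0.
H + 5I = [[-12, 4, 10], [-30, 10, 30], [0, 0, 5]].
Row 1: (-12)·1 + (4)·y + (10)·z = 0
Row 2: (-30)·1 + (10)·y + (30)·z = 0
Row 3: (0)·1 + (0)·y + (5)·z = 0
Solving gives y = 3, z = 0.
Check: H·(1, 3, 0) = (-5, -15, 0) = -5·(1, 3, 0).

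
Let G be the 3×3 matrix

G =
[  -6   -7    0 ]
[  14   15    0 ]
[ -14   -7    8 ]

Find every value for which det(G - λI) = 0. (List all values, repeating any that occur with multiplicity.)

1, 8, 8

The characteristic polynomial is p(λ) = det(λI - G).
Expanding the 3×3 determinant: p(λ) = λ^3 - 17λ^2 + 80λ - 64.
Rational-root test: λ = 1 gives p(1) = 0.
Factor out (λ - 1): p(λ) = (λ - 1)·(λ^2 - 16λ + 64).
The quadratic factor is (λ - 8)^2.
Eigenvalues: 1, 8, 8.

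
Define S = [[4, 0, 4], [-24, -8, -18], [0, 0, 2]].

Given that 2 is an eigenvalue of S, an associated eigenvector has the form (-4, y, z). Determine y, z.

6, 2

We need (S - 2I)v = 0.
S - 2I = [[2, 0, 4], [-24, -10, -18], [0, 0, 0]].
Row 1: (2)·-4 + (0)·y + (4)·z = 0
Row 2: (-24)·-4 + (-10)·y + (-18)·z = 0
Row 3: (0)·-4 + (0)·y + (0)·z = 0
Solving gives y = 6, z = 2.
Check: S·(-4, 6, 2) = (-8, 12, 4) = 2·(-4, 6, 2).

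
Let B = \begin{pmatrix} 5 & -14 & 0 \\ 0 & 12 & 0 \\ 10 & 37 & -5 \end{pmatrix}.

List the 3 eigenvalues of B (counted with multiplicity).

-5, 5, 12

The characteristic polynomial is p(λ) = det(λI - B).
Expanding along the first row, p(λ) = λ^3 - 12λ^2 - 25λ + 300.
Try λ = -5: p(-5) = 0, so -5 is a root.
Factor out (λ + 5): p(λ) = (λ + 5)·(λ^2 - 17λ + 60).
The quadratic factors as (λ - 5)·(λ - 12).
Eigenvalues: -5, 5, 12.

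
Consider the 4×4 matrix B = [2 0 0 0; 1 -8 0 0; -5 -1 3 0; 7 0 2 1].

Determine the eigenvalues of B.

-8, 1, 2, 3

B is lower triangular, so its eigenvalues are the diagonal entries.
Diagonal: 2, -8, 3, 1.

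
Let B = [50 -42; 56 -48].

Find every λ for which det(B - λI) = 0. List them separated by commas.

-6, 8

det(B - tI) = (50 - t)(-48 - t) - (-42)·(56) = t^2 - 2t - 48.
This factors as (t + 6)·(t - 8) = 0.
Eigenvalues: -6, 8.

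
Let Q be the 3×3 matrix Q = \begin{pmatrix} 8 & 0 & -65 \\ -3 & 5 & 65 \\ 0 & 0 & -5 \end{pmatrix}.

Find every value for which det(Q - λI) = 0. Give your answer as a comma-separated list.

-5, 5, 8

The characteristic polynomial is p(lambda) = det(lambda·I - Q).
Cofactor expansion gives p(lambda) = lambda^3 - 8·lambda^2 - 25·lambda + 200.
Since p(-5) = 0, lambda = -5 is a root.
Dividing by (lambda + 5) leaves lambda^2 - 13·lambda + 40.
The quadratic factors as (lambda - 5)·(lambda - 8).
Eigenvalues: -5, 5, 8.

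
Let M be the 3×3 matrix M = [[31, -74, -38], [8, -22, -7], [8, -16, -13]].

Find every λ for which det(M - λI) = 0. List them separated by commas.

-6, -1, 3

Compute the characteristic polynomial p(r) = det(rI - M).
Cofactor expansion gives p(r) = r^3 + 4r^2 - 15r - 18.
Since p(3) = 0, r = 3 is a root.
Factor out (r - 3): p(r) = (r - 3)·(r^2 + 7r + 6).
The quadratic factors as (r + 6)·(r + 1).
Eigenvalues: -6, -1, 3.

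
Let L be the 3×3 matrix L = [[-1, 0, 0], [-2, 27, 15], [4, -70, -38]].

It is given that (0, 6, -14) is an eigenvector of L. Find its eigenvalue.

Compute Lv: L·(0, 6, -14) = (0, -48, 112).
Since Lv = λv, compare component 2: -48 = λ·6, so λ = -8.

-8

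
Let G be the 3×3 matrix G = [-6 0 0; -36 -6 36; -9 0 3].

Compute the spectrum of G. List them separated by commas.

-6, -6, 3

Compute the characteristic polynomial p(t) = det(tI - G).
Expanding along the first row, p(t) = t^3 + 9t^2 - 108.
Since p(3) = 0, t = 3 is a root.
Factor out (t - 3): p(t) = (t - 3)·(t^2 + 12t + 36).
The quadratic factor is (t + 6)^2.
Eigenvalues: -6, -6, 3.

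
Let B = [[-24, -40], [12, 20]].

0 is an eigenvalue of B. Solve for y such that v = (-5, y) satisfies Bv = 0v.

We need (B)v = 0.
B = [[-24, -40], [12, 20]].
Row 1: (-24)·-5 + (-40)·y = 0
Row 2: (12)·-5 + (20)·y = 0
Solving gives y = 3.
Check: B·(-5, 3) = (0, 0) = 0·(-5, 3).

3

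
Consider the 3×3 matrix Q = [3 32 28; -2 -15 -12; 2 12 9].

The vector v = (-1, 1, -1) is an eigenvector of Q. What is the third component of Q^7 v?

First find the eigenvalue: Qv = (1, -1, 1) = -1·(-1, 1, -1), so λ = -1.
Then Q^7 v = λ^7·v = (-1)^7·(-1, 1, -1) = -1·(-1, 1, -1) = (1, -1, 1).

1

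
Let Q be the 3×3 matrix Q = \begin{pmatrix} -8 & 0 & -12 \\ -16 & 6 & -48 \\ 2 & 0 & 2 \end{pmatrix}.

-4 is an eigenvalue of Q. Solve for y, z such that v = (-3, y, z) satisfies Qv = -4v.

0, 1

We need (Q + 4I)v = 0.
Q + 4I = [[-4, 0, -12], [-16, 10, -48], [2, 0, 6]].
Row 1: (-4)·-3 + (0)·y + (-12)·z = 0
Row 2: (-16)·-3 + (10)·y + (-48)·z = 0
Row 3: (2)·-3 + (0)·y + (6)·z = 0
Solving gives y = 0, z = 1.
Check: Q·(-3, 0, 1) = (12, 0, -4) = -4·(-3, 0, 1).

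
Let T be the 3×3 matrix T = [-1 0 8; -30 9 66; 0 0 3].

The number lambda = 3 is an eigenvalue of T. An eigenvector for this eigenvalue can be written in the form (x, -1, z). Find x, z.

2, 1

We need (T - 3I)v = 0.
T - 3I = [[-4, 0, 8], [-30, 6, 66], [0, 0, 0]].
Row 1: (-4)·x + (0)·-1 + (8)·z = 0
Row 2: (-30)·x + (6)·-1 + (66)·z = 0
Row 3: (0)·x + (0)·-1 + (0)·z = 0
Solving gives x = 2, z = 1.
Check: T·(2, -1, 1) = (6, -3, 3) = 3·(2, -1, 1).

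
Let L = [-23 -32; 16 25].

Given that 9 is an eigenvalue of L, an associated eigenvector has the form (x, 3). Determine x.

We need (L - 9I)v = 0.
L - 9I = [[-32, -32], [16, 16]].
Row 1: (-32)·x + (-32)·3 = 0
Row 2: (16)·x + (16)·3 = 0
Solving gives x = -3.
Check: L·(-3, 3) = (-27, 27) = 9·(-3, 3).

-3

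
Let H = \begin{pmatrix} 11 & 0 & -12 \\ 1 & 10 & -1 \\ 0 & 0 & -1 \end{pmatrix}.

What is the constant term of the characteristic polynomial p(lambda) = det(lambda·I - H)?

110

p(0) = det(0·I − H) = det(−H) = (−1)^3·det(H).
det(H) = -110, so p(0) = 110.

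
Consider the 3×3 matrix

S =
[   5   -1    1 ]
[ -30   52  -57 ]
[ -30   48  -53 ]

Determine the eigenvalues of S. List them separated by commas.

-5, 4, 5

Compute the characteristic polynomial p(λ) = det(λI - S).
Expanding along the first row, p(λ) = λ^3 - 4λ^2 - 25λ + 100.
Try λ = 4: p(4) = 0, so 4 is a root.
Dividing by (λ - 4) leaves λ^2 - 25.
The quadratic factors as (λ + 5)·(λ - 5).
Eigenvalues: -5, 4, 5.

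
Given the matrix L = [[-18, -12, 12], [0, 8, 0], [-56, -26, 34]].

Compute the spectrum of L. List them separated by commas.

6, 8, 10

Compute the characteristic polynomial p(lambda) = det(lambda·I - L).
Expanding along the first row, p(lambda) = lambda^3 - 24·lambda^2 + 188·lambda - 480.
Try lambda = 6: p(6) = 0, so 6 is a root.
Factor out (lambda - 6): p(lambda) = (lambda - 6)·(lambda^2 - 18·lambda + 80).
The quadratic factors as (lambda - 8)·(lambda - 10).
Eigenvalues: 6, 8, 10.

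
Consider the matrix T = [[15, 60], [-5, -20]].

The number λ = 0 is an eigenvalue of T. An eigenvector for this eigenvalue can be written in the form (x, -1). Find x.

4

We need (T)v = 0.
T = [[15, 60], [-5, -20]].
Row 1: (15)·x + (60)·-1 = 0
Row 2: (-5)·x + (-20)·-1 = 0
Solving gives x = 4.
Check: T·(4, -1) = (0, 0) = 0·(4, -1).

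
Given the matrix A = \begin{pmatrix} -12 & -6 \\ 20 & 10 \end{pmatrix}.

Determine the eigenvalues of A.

-2, 0

det(A - tI) = (-12 - t)(10 - t) - (-6)·(20) = t^2 + 2t.
This factors as (t + 2)·t = 0.
Eigenvalues: -2, 0.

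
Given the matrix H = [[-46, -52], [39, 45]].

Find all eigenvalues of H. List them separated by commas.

-7, 6

det(H - λI) = (-46 - λ)(45 - λ) - (-52)·(39) = λ^2 + λ - 42.
This factors as (λ + 7)·(λ - 6) = 0.
Eigenvalues: -7, 6.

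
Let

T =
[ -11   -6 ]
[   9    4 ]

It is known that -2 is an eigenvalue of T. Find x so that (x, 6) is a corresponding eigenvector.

-4

We need (T + 2I)v = 0.
T + 2I = [[-9, -6], [9, 6]].
Row 1: (-9)·x + (-6)·6 = 0
Row 2: (9)·x + (6)·6 = 0
Solving gives x = -4.
Check: T·(-4, 6) = (8, -12) = -2·(-4, 6).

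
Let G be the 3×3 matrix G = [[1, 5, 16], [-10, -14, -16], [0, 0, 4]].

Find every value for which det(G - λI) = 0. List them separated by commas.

-9, -4, 4

Compute the characteristic polynomial p(t) = det(tI - G).
Cofactor expansion gives p(t) = t^3 + 9t^2 - 16t - 144.
Rational-root test: t = 4 gives p(4) = 0.
Dividing by (t - 4) leaves t^2 + 13t + 36.
The quadratic factors as (t + 9)·(t + 4).
Eigenvalues: -9, -4, 4.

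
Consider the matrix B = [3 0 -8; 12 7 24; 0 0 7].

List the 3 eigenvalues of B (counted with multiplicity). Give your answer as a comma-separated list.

3, 7, 7

Compute the characteristic polynomial p(λ) = det(λI - B).
Expanding the 3×3 determinant: p(λ) = λ^3 - 17λ^2 + 91λ - 147.
Try λ = 7: p(7) = 0, so 7 is a root.
Dividing by (λ - 7) leaves λ^2 - 10λ + 21.
The quadratic factors as (λ - 3)·(λ - 7).
Eigenvalues: 3, 7, 7.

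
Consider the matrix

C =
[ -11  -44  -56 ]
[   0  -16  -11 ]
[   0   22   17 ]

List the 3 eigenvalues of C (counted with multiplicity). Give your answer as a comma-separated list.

-11, -5, 6

The characteristic polynomial is p(μ) = det(μI - C).
Cofactor expansion gives p(μ) = μ^3 + 10μ^2 - 41μ - 330.
Try μ = 6: p(6) = 0, so 6 is a root.
Factor out (μ - 6): p(μ) = (μ - 6)·(μ^2 + 16μ + 55).
The quadratic factors as (μ + 11)·(μ + 5).
Eigenvalues: -11, -5, 6.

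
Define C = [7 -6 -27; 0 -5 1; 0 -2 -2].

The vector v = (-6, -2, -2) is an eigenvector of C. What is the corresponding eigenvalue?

-4

Compute Cv: C·(-6, -2, -2) = (24, 8, 8).
Since Cv = λv, compare component 1: 24 = λ·-6, so λ = -4.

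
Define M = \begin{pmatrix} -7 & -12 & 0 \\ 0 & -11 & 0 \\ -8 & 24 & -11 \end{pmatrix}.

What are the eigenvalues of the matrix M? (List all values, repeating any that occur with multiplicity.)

-11, -11, -7

The characteristic polynomial is p(t) = det(tI - M).
Expanding along the first row, p(t) = t^3 + 29t^2 + 275t + 847.
Try t = -11: p(-11) = 0, so -11 is a root.
Factor out (t + 11): p(t) = (t + 11)·(t^2 + 18t + 77).
The quadratic factors as (t + 11)·(t + 7).
Eigenvalues: -11, -11, -7.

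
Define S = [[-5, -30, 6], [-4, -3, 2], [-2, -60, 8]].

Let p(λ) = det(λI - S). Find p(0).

-84

p(0) = det(0·I − S) = det(−S) = (−1)^3·det(S).
det(S) = 84, so p(0) = -84.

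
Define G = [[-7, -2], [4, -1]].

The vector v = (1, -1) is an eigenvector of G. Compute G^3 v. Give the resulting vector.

First find the eigenvalue: Gv = (-5, 5) = -5·(1, -1), so λ = -5.
Then G^3 v = λ^3·v = (-5)^3·(1, -1) = -125·(1, -1) = (-125, 125).

(-125, 125)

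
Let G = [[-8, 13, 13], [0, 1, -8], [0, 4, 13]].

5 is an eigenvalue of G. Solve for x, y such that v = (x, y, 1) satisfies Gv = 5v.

We need (G - 5I)v = 0.
G - 5I = [[-13, 13, 13], [0, -4, -8], [0, 4, 8]].
Row 1: (-13)·x + (13)·y + (13)·1 = 0
Row 2: (0)·x + (-4)·y + (-8)·1 = 0
Row 3: (0)·x + (4)·y + (8)·1 = 0
Solving gives x = -1, y = -2.
Check: G·(-1, -2, 1) = (-5, -10, 5) = 5·(-1, -2, 1).

-1, -2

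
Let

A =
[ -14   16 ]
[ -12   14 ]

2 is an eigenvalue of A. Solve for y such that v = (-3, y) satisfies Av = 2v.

We need (A - 2I)v = 0.
A - 2I = [[-16, 16], [-12, 12]].
Row 1: (-16)·-3 + (16)·y = 0
Row 2: (-12)·-3 + (12)·y = 0
Solving gives y = -3.
Check: A·(-3, -3) = (-6, -6) = 2·(-3, -3).

-3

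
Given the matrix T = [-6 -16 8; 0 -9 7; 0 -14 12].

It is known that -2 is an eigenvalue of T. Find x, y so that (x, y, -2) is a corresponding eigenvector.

4, -2

We need (T + 2I)v = 0.
T + 2I = [[-4, -16, 8], [0, -7, 7], [0, -14, 14]].
Row 1: (-4)·x + (-16)·y + (8)·-2 = 0
Row 2: (0)·x + (-7)·y + (7)·-2 = 0
Row 3: (0)·x + (-14)·y + (14)·-2 = 0
Solving gives x = 4, y = -2.
Check: T·(4, -2, -2) = (-8, 4, 4) = -2·(4, -2, -2).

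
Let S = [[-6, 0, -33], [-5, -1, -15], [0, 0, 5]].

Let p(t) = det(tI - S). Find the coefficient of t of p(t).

-29

p(t) = t^3 + 2t^2 - 29t - 30.
The coefficient of t is -29.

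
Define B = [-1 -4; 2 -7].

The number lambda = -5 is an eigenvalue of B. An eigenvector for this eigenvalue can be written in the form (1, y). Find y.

1

We need (B + 5I)v = 0.
B + 5I = [[4, -4], [2, -2]].
Row 1: (4)·1 + (-4)·y = 0
Row 2: (2)·1 + (-2)·y = 0
Solving gives y = 1.
Check: B·(1, 1) = (-5, -5) = -5·(1, 1).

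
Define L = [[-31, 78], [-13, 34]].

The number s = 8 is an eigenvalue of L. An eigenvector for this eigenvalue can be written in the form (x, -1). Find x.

We need (L - 8I)v = 0.
L - 8I = [[-39, 78], [-13, 26]].
Row 1: (-39)·x + (78)·-1 = 0
Row 2: (-13)·x + (26)·-1 = 0
Solving gives x = -2.
Check: L·(-2, -1) = (-16, -8) = 8·(-2, -1).

-2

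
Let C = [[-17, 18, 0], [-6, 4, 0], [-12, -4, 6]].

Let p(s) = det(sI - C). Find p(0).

-240

p(0) = det(0·I − C) = det(−C) = (−1)^3·det(C).
det(C) = 240, so p(0) = -240.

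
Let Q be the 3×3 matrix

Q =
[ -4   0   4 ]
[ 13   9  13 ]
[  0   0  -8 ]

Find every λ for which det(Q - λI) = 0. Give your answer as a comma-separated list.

The characteristic polynomial is p(t) = det(tI - Q).
Expanding the 3×3 determinant: p(t) = t^3 + 3t^2 - 76t - 288.
Try t = -8: p(-8) = 0, so -8 is a root.
Factor out (t + 8): p(t) = (t + 8)·(t^2 - 5t - 36).
The quadratic factors as (t + 4)·(t - 9).
Eigenvalues: -8, -4, 9.

-8, -4, 9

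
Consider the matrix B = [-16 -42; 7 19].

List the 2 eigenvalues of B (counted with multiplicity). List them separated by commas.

-2, 5

det(B - λI) = (-16 - λ)(19 - λ) - (-42)·(7) = λ^2 - 3λ - 10.
This factors as (λ + 2)·(λ - 5) = 0.
Eigenvalues: -2, 5.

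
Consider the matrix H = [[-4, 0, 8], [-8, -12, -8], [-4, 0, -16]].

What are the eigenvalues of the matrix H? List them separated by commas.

Set up det(tI - H) = 0.
Expanding along the first row, p(t) = t^3 + 32t^2 + 336t + 1152.
Rational-root test: t = -8 gives p(-8) = 0.
Dividing by (t + 8) leaves t^2 + 24t + 144.
The quadratic factor is (t + 12)^2.
Eigenvalues: -12, -12, -8.

-12, -12, -8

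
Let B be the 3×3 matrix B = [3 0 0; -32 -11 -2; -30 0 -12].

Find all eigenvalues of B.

Set up det(tI - B) = 0.
Expanding the 3×3 determinant: p(t) = t^3 + 20t^2 + 63t - 396.
Try t = -11: p(-11) = 0, so -11 is a root.
Dividing by (t + 11) leaves t^2 + 9t - 36.
The quadratic factors as (t + 12)·(t - 3).
Eigenvalues: -12, -11, 3.

-12, -11, 3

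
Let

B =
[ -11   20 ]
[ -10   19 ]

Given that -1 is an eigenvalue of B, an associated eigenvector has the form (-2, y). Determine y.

-1

We need (B + 1I)v = 0.
B + 1I = [[-10, 20], [-10, 20]].
Row 1: (-10)·-2 + (20)·y = 0
Row 2: (-10)·-2 + (20)·y = 0
Solving gives y = -1.
Check: B·(-2, -1) = (2, 1) = -1·(-2, -1).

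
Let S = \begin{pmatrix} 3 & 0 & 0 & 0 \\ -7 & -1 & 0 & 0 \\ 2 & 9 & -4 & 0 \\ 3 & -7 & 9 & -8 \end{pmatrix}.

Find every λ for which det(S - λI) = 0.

-8, -4, -1, 3

S is lower triangular, so its eigenvalues are the diagonal entries.
Diagonal: 3, -1, -4, -8.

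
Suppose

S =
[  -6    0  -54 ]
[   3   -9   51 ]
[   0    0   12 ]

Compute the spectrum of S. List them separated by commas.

-9, -6, 12

Compute the characteristic polynomial p(λ) = det(λI - S).
Expanding the 3×3 determinant: p(λ) = λ^3 + 3λ^2 - 126λ - 648.
Try λ = -6: p(-6) = 0, so -6 is a root.
Factor out (λ + 6): p(λ) = (λ + 6)·(λ^2 - 3λ - 108).
The quadratic factors as (λ + 9)·(λ - 12).
Eigenvalues: -9, -6, 12.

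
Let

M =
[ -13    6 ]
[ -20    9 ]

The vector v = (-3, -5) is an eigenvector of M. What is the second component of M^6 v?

First find the eigenvalue: Mv = (9, 15) = -3·(-3, -5), so λ = -3.
Then M^6 v = λ^6·v = (-3)^6·(-3, -5) = 729·(-3, -5) = (-2187, -3645).

-3645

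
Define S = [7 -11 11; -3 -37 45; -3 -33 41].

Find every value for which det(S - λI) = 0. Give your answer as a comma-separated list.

-4, 7, 8

Set up det(tI - S) = 0.
Cofactor expansion gives p(t) = t^3 - 11t^2 - 4t + 224.
Try t = 7: p(7) = 0, so 7 is a root.
Dividing by (t - 7) leaves t^2 - 4t - 32.
The quadratic factors as (t + 4)·(t - 8).
Eigenvalues: -4, 7, 8.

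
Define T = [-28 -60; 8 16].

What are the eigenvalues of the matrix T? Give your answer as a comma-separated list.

-8, -4

det(T - μI) = (-28 - μ)(16 - μ) - (-60)·(8) = μ^2 + 12μ + 32.
This factors as (μ + 8)·(μ + 4) = 0.
Eigenvalues: -8, -4.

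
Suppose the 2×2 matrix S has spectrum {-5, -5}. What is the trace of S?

trace(S) is the sum of the eigenvalues: (-5) + (-5) = -10.

-10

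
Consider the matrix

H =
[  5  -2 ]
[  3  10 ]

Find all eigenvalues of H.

det(H - sI) = (5 - s)(10 - s) - (-2)·(3) = s^2 - 15s + 56.
This factors as (s - 7)·(s - 8) = 0.
Eigenvalues: 7, 8.

7, 8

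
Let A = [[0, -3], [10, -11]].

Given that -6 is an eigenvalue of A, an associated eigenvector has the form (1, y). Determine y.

We need (A + 6I)v = 0.
A + 6I = [[6, -3], [10, -5]].
Row 1: (6)·1 + (-3)·y = 0
Row 2: (10)·1 + (-5)·y = 0
Solving gives y = 2.
Check: A·(1, 2) = (-6, -12) = -6·(1, 2).

2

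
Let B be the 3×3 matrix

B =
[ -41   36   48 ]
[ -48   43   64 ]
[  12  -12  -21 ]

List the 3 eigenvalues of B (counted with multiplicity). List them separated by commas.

-9, -5, -5

Set up det(μI - B) = 0.
Expanding the 3×3 determinant: p(μ) = μ^3 + 19μ^2 + 115μ + 225.
Rational-root test: μ = -5 gives p(-5) = 0.
Factor out (μ + 5): p(μ) = (μ + 5)·(μ^2 + 14μ + 45).
The quadratic factors as (μ + 9)·(μ + 5).
Eigenvalues: -9, -5, -5.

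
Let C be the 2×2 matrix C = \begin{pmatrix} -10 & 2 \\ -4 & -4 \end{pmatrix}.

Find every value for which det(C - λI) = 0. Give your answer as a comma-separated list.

det(C - lambda·I) = (-10 - lambda)(-4 - lambda) - (2)·(-4) = lambda^2 + 14·lambda + 48.
This factors as (lambda + 8)·(lambda + 6) = 0.
Eigenvalues: -8, -6.

-8, -6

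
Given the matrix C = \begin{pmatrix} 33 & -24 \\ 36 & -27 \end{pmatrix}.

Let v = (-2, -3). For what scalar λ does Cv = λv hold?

Compute Cv: C·(-2, -3) = (6, 9).
Since Cv = λv, compare component 1: 6 = λ·-2, so λ = -3.

-3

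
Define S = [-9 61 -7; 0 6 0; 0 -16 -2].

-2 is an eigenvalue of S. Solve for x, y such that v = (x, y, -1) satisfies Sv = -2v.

1, 0

We need (S + 2I)v = 0.
S + 2I = [[-7, 61, -7], [0, 8, 0], [0, -16, 0]].
Row 1: (-7)·x + (61)·y + (-7)·-1 = 0
Row 2: (0)·x + (8)·y + (0)·-1 = 0
Row 3: (0)·x + (-16)·y + (0)·-1 = 0
Solving gives x = 1, y = 0.
Check: S·(1, 0, -1) = (-2, 0, 2) = -2·(1, 0, -1).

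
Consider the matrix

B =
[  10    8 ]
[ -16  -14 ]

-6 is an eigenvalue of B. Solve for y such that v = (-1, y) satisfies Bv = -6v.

We need (B + 6I)v = 0.
B + 6I = [[16, 8], [-16, -8]].
Row 1: (16)·-1 + (8)·y = 0
Row 2: (-16)·-1 + (-8)·y = 0
Solving gives y = 2.
Check: B·(-1, 2) = (6, -12) = -6·(-1, 2).

2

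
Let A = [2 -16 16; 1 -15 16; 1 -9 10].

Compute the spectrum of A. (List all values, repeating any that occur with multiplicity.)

-6, 1, 2

The characteristic polynomial is p(r) = det(rI - A).
Cofactor expansion gives p(r) = r^3 + 3r^2 - 16r + 12.
Rational-root test: r = 2 gives p(2) = 0.
Factor out (r - 2): p(r) = (r - 2)·(r^2 + 5r - 6).
The quadratic factors as (r + 6)·(r - 1).
Eigenvalues: -6, 1, 2.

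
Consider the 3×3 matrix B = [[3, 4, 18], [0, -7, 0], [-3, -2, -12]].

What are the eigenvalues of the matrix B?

-7, -6, -3

Compute the characteristic polynomial p(μ) = det(μI - B).
Expanding the 3×3 determinant: p(μ) = μ^3 + 16μ^2 + 81μ + 126.
Since p(-6) = 0, μ = -6 is a root.
Factor out (μ + 6): p(μ) = (μ + 6)·(μ^2 + 10μ + 21).
The quadratic factors as (μ + 7)·(μ + 3).
Eigenvalues: -7, -6, -3.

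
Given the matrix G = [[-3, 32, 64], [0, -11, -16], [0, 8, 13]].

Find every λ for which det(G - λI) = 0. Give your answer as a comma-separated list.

-3, -3, 5

Set up det(tI - G) = 0.
Cofactor expansion gives p(t) = t^3 + t^2 - 21t - 45.
Since p(-3) = 0, t = -3 is a root.
Dividing by (t + 3) leaves t^2 - 2t - 15.
The quadratic factors as (t + 3)·(t - 5).
Eigenvalues: -3, -3, 5.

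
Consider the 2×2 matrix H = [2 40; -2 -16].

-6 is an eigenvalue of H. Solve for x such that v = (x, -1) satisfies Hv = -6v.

5

We need (H + 6I)v = 0.
H + 6I = [[8, 40], [-2, -10]].
Row 1: (8)·x + (40)·-1 = 0
Row 2: (-2)·x + (-10)·-1 = 0
Solving gives x = 5.
Check: H·(5, -1) = (-30, 6) = -6·(5, -1).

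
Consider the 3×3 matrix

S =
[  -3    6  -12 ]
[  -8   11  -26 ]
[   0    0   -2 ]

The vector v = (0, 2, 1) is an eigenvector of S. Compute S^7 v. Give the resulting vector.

(0, -256, -128)

First find the eigenvalue: Sv = (0, -4, -2) = -2·(0, 2, 1), so λ = -2.
Then S^7 v = λ^7·v = (-2)^7·(0, 2, 1) = -128·(0, 2, 1) = (0, -256, -128).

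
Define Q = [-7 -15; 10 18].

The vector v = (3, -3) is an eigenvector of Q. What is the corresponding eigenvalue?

8

Compute Qv: Q·(3, -3) = (24, -24).
Since Qv = λv, compare component 1: 24 = λ·3, so λ = 8.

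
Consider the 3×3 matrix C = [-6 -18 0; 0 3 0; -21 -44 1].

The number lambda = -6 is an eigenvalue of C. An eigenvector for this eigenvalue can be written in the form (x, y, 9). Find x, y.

We need (C + 6I)v = 0.
C + 6I = [[0, -18, 0], [0, 9, 0], [-21, -44, 7]].
Row 1: (0)·x + (-18)·y + (0)·9 = 0
Row 2: (0)·x + (9)·y + (0)·9 = 0
Row 3: (-21)·x + (-44)·y + (7)·9 = 0
Solving gives x = 3, y = 0.
Check: C·(3, 0, 9) = (-18, 0, -54) = -6·(3, 0, 9).

3, 0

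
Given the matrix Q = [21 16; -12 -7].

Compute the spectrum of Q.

5, 9

det(Q - tI) = (21 - t)(-7 - t) - (16)·(-12) = t^2 - 14t + 45.
This factors as (t - 5)·(t - 9) = 0.
Eigenvalues: 5, 9.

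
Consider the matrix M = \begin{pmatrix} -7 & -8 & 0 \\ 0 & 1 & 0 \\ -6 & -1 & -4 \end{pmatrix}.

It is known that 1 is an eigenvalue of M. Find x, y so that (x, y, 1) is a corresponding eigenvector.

We need (M - 1I)v = 0.
M - 1I = [[-8, -8, 0], [0, 0, 0], [-6, -1, -5]].
Row 1: (-8)·x + (-8)·y + (0)·1 = 0
Row 2: (0)·x + (0)·y + (0)·1 = 0
Row 3: (-6)·x + (-1)·y + (-5)·1 = 0
Solving gives x = -1, y = 1.
Check: M·(-1, 1, 1) = (-1, 1, 1) = 1·(-1, 1, 1).

-1, 1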